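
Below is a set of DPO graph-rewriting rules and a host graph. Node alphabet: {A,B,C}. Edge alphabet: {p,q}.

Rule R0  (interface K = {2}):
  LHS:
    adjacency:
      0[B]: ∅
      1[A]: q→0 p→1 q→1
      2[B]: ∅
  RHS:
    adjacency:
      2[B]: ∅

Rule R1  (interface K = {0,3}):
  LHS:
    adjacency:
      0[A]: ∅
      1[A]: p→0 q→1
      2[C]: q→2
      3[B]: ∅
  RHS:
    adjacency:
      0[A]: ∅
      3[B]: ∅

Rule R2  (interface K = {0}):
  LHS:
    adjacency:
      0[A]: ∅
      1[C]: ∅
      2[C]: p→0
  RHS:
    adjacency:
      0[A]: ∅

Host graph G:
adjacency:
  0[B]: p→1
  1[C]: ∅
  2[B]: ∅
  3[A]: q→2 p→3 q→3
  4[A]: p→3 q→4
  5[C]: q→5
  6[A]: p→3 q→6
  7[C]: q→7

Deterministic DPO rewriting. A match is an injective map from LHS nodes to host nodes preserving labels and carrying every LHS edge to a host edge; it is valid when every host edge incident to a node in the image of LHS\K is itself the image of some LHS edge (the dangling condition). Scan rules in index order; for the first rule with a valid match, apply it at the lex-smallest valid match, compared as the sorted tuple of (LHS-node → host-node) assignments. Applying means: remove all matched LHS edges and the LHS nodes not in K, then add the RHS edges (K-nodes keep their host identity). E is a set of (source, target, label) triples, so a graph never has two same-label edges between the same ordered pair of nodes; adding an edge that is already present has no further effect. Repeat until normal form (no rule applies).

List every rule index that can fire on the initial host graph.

Answer: [R1]

Derivation:
R0: no valid match — 1 raw match, all fail dangling condition
R1: 8 valid matches — {0↦3, 1↦4, 2↦5, 3↦0}, {0↦3, 1↦4, 2↦5, 3↦2}, {0↦3, 1↦4, 2↦7, 3↦0} (+5 more)
R2: no valid match — LHS pattern not found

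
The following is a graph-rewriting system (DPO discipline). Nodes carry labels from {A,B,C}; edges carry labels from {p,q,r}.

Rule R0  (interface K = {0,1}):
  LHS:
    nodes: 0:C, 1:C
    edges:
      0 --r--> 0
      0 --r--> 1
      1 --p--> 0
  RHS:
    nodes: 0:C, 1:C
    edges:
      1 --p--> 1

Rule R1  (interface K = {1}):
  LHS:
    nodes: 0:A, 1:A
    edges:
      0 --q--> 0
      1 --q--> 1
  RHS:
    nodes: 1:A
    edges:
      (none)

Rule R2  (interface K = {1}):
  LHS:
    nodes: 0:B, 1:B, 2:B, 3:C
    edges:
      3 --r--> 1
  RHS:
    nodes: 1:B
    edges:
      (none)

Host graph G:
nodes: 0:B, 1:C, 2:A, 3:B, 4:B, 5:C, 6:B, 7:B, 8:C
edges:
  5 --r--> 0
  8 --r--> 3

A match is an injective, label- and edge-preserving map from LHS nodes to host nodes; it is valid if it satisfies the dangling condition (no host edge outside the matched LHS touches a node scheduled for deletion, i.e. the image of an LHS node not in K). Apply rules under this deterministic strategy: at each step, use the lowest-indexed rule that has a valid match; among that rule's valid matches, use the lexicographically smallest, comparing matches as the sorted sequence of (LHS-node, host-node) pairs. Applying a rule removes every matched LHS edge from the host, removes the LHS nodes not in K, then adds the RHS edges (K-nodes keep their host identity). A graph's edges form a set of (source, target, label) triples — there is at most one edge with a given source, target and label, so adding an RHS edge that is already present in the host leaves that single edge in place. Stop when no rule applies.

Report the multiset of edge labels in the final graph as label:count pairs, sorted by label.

[0] host  ⇒  9 nodes, 2 edges  {5-r->0 8-r->3}
[1] R2 @ {0↦4, 1↦0, 2↦6, 3↦5}  ⇒  6 nodes, 1 edges  {8-r->3}
[2] R2 @ {0↦0, 1↦3, 2↦7, 3↦8}  ⇒  3 nodes, 0 edges  {∅}
final graph: no rule applies after step 2
NF edges: []

Answer: (no edges)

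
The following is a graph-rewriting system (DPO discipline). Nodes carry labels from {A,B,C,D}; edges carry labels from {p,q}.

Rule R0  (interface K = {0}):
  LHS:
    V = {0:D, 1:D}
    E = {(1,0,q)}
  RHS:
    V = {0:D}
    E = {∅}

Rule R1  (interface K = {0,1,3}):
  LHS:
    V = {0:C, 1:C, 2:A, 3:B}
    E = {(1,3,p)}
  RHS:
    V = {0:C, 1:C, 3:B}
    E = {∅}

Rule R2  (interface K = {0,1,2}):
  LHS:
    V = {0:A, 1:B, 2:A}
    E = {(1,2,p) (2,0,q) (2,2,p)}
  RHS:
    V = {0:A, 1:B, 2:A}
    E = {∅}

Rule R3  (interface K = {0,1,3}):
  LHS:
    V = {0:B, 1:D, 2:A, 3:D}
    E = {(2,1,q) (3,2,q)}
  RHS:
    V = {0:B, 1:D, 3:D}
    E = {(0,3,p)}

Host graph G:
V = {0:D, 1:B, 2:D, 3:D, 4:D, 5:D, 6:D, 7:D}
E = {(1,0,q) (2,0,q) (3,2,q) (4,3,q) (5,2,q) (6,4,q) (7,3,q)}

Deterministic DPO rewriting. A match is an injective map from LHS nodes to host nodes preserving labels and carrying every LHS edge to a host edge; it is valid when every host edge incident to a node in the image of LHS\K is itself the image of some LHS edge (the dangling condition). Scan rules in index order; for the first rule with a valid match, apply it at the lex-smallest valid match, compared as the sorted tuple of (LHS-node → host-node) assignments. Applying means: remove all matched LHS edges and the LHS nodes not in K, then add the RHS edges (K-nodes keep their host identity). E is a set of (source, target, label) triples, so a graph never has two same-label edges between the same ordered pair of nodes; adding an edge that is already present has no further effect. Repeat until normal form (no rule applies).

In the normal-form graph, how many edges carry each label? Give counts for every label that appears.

Answer: q:1

Derivation:
[0] host  ⇒  8 nodes, 7 edges  {1-q->0 2-q->0 3-q->2 4-q->3 5-q->2 6-q->4 7-q->3}
[1] R0 @ {0↦2, 1↦5}  ⇒  7 nodes, 6 edges  {1-q->0 2-q->0 3-q->2 4-q->3 6-q->4 7-q->3}
[2] R0 @ {0↦3, 1↦7}  ⇒  6 nodes, 5 edges  {1-q->0 2-q->0 3-q->2 4-q->3 6-q->4}
[3] R0 @ {0↦4, 1↦6}  ⇒  5 nodes, 4 edges  {1-q->0 2-q->0 3-q->2 4-q->3}
[4] R0 @ {0↦3, 1↦4}  ⇒  4 nodes, 3 edges  {1-q->0 2-q->0 3-q->2}
[5] R0 @ {0↦2, 1↦3}  ⇒  3 nodes, 2 edges  {1-q->0 2-q->0}
[6] R0 @ {0↦0, 1↦2}  ⇒  2 nodes, 1 edges  {1-q->0}
normal form: no rule applies after step 6
NF edges: [(1, 0, 'q')]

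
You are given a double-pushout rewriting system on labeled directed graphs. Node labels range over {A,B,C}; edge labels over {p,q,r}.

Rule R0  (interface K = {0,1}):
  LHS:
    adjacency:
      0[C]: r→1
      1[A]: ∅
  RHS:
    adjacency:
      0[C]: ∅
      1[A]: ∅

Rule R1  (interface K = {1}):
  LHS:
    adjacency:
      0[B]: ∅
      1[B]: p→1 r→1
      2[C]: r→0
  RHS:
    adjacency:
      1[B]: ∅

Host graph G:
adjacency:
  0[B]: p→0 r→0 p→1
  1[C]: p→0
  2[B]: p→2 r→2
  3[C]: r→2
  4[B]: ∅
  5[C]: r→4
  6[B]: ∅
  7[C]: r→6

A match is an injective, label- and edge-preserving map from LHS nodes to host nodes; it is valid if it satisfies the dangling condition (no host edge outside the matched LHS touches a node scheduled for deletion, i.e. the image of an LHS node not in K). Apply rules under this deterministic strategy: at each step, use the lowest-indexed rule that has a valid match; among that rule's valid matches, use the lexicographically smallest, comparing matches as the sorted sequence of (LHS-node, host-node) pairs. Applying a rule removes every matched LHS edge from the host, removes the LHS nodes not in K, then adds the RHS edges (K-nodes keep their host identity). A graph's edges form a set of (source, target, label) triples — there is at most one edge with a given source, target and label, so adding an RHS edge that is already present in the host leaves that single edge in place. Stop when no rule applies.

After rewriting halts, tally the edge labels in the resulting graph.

start.  V:8 E:9  edges: 0-p->0 0-r->0 0-p->1 1-p->0 2-p->2 2-r->2 3-r->2 5-r->4 7-r->6
1. fire R1 via {0↦4, 1↦0, 2↦5}  →  V:6 E:6  edges: 0-p->1 1-p->0 2-p->2 2-r->2 3-r->2 7-r->6
2. fire R1 via {0↦6, 1↦2, 2↦7}  →  V:4 E:3  edges: 0-p->1 1-p->0 3-r->2
normal form: no rule applies after step 2
NF edges: [(0, 1, 'p'), (1, 0, 'p'), (3, 2, 'r')]

Answer: p:2 r:1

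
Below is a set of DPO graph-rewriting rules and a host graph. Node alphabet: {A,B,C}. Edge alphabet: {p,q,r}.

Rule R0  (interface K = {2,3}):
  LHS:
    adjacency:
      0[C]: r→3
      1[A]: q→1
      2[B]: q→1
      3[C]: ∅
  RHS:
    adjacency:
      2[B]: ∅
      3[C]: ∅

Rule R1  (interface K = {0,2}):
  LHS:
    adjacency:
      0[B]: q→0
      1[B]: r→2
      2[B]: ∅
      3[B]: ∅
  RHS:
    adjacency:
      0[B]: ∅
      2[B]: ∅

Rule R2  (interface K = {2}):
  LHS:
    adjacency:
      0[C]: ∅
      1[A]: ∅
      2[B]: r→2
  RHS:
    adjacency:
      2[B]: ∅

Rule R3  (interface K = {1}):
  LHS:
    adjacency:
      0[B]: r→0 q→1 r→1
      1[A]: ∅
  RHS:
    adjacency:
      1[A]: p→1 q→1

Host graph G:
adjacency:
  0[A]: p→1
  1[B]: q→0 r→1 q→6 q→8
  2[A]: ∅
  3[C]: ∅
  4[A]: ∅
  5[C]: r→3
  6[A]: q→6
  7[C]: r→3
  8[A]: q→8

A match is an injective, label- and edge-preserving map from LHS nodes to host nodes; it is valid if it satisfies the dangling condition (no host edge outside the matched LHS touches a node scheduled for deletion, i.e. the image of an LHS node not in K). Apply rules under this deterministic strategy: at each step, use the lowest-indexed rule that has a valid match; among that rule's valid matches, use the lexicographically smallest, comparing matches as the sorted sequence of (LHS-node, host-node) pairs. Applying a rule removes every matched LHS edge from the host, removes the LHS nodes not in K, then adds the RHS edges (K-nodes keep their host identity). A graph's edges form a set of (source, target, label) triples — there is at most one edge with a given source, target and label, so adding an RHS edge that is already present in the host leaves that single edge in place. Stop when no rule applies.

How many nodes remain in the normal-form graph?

Answer: 3

Steps:
initial: |V|=9 |E|=9  E = 0-p->1 1-q->0 1-r->1 1-q->6 1-q->8 5-r->3 6-q->6 7-r->3 8-q->8
step 1: apply R0 at {0↦5, 1↦6, 2↦1, 3↦3}  → |V|=7 |E|=6  E = 0-p->1 1-q->0 1-r->1 1-q->8 7-r->3 8-q->8
step 2: apply R0 at {0↦7, 1↦8, 2↦1, 3↦3}  → |V|=5 |E|=3  E = 0-p->1 1-q->0 1-r->1
step 3: apply R2 at {0↦3, 1↦2, 2↦1}  → |V|=3 |E|=2  E = 0-p->1 1-q->0
halt: no rule applies after step 3
NF nodes: {0:A, 1:B, 4:A}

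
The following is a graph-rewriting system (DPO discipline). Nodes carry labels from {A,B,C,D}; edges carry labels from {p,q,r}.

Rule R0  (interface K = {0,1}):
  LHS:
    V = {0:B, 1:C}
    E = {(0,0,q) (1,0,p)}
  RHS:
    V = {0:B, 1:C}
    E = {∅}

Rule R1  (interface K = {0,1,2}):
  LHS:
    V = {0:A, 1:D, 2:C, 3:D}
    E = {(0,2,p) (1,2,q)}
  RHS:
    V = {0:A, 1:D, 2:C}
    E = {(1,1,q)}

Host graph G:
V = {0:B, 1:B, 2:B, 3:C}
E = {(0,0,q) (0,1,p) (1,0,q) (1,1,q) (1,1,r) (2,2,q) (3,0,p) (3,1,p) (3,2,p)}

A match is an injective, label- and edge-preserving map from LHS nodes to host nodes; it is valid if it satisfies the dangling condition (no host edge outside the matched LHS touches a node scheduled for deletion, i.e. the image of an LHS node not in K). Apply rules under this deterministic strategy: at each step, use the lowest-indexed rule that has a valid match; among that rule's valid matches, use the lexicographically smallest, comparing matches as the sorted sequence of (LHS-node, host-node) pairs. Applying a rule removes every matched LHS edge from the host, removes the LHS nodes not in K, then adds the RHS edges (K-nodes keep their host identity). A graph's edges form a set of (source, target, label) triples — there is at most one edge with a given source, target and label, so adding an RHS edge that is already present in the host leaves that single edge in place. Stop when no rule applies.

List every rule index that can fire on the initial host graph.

R0: 3 valid matches — {0↦0, 1↦3}, {0↦1, 1↦3}, {0↦2, 1↦3}
R1: no valid match — LHS pattern not found

Answer: [R0]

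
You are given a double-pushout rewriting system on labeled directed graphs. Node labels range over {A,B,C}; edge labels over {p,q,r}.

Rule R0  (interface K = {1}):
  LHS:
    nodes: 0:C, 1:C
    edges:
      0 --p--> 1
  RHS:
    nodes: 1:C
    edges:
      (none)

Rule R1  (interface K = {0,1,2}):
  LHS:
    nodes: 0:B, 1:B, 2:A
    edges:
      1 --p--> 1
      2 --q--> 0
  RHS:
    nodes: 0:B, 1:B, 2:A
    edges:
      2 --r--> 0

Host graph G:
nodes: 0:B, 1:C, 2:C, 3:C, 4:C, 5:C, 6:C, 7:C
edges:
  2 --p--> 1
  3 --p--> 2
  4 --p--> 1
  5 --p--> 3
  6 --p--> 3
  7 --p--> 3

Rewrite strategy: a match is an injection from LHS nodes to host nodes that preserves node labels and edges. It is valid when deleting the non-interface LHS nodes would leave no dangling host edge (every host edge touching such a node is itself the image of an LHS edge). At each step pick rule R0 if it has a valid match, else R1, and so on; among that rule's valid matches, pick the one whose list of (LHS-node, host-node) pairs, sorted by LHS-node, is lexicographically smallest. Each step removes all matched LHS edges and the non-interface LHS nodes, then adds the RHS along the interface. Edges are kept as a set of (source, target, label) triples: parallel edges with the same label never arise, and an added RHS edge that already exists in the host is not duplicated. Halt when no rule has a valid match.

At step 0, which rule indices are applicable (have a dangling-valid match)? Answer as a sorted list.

Answer: [R0]

Rewrite trace:
R0: 4 valid matches — {0↦4, 1↦1}, {0↦5, 1↦3}, {0↦6, 1↦3} (+1 more)
R1: no valid match — LHS pattern not found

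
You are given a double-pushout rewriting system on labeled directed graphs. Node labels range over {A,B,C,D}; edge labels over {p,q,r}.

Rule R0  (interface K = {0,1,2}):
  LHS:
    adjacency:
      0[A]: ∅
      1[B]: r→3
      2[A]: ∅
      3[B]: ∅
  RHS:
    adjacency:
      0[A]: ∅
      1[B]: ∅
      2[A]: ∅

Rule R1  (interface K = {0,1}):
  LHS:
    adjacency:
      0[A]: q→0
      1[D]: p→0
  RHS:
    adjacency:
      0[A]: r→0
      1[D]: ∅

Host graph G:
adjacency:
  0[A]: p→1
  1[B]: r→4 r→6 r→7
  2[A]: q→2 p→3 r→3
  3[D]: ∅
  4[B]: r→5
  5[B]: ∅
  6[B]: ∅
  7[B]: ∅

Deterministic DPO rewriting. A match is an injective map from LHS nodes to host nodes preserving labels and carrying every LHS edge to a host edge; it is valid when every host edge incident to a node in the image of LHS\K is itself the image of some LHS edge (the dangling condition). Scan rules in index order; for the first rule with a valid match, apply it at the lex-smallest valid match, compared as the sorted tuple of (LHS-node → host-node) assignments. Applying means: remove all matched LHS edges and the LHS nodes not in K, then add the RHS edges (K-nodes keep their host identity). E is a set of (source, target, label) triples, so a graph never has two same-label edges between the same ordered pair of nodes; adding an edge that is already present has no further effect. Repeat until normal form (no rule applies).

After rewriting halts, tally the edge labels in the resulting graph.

start.  V:8 E:8  edges: 0-p->1 1-r->4 1-r->6 1-r->7 2-q->2 2-p->3 2-r->3 4-r->5
1. fire R0 via {0↦0, 1↦1, 2↦2, 3↦6}  →  V:7 E:7  edges: 0-p->1 1-r->4 1-r->7 2-q->2 2-p->3 2-r->3 4-r->5
2. fire R0 via {0↦0, 1↦1, 2↦2, 3↦7}  →  V:6 E:6  edges: 0-p->1 1-r->4 2-q->2 2-p->3 2-r->3 4-r->5
3. fire R0 via {0↦0, 1↦4, 2↦2, 3↦5}  →  V:5 E:5  edges: 0-p->1 1-r->4 2-q->2 2-p->3 2-r->3
4. fire R0 via {0↦0, 1↦1, 2↦2, 3↦4}  →  V:4 E:4  edges: 0-p->1 2-q->2 2-p->3 2-r->3
halt: no rule applies after step 4
NF edges: [(0, 1, 'p'), (2, 2, 'q'), (2, 3, 'p'), (2, 3, 'r')]

Answer: p:2 q:1 r:1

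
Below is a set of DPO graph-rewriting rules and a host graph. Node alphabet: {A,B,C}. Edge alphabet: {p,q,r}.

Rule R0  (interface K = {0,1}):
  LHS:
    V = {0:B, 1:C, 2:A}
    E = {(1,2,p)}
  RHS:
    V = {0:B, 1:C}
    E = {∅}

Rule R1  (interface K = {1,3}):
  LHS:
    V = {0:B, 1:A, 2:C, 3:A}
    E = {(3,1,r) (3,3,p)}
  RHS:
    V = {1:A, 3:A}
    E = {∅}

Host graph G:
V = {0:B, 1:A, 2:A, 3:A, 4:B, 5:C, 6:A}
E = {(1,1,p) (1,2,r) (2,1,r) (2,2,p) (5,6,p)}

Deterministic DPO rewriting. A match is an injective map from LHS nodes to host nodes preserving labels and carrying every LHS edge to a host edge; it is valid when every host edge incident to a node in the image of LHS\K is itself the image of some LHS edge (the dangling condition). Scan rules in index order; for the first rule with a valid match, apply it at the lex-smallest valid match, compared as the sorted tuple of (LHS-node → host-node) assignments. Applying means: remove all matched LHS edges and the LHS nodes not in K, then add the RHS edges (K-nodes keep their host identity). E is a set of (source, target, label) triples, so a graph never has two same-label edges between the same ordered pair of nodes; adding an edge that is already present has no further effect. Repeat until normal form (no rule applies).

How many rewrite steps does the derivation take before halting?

Answer: 2

Steps:
[0] host  ⇒  7 nodes, 5 edges  {1-p->1 1-r->2 2-r->1 2-p->2 5-p->6}
[1] R0 @ {0↦0, 1↦5, 2↦6}  ⇒  6 nodes, 4 edges  {1-p->1 1-r->2 2-r->1 2-p->2}
[2] R1 @ {0↦0, 1↦1, 2↦5, 3↦2}  ⇒  4 nodes, 2 edges  {1-p->1 1-r->2}
halt: no rule applies after step 2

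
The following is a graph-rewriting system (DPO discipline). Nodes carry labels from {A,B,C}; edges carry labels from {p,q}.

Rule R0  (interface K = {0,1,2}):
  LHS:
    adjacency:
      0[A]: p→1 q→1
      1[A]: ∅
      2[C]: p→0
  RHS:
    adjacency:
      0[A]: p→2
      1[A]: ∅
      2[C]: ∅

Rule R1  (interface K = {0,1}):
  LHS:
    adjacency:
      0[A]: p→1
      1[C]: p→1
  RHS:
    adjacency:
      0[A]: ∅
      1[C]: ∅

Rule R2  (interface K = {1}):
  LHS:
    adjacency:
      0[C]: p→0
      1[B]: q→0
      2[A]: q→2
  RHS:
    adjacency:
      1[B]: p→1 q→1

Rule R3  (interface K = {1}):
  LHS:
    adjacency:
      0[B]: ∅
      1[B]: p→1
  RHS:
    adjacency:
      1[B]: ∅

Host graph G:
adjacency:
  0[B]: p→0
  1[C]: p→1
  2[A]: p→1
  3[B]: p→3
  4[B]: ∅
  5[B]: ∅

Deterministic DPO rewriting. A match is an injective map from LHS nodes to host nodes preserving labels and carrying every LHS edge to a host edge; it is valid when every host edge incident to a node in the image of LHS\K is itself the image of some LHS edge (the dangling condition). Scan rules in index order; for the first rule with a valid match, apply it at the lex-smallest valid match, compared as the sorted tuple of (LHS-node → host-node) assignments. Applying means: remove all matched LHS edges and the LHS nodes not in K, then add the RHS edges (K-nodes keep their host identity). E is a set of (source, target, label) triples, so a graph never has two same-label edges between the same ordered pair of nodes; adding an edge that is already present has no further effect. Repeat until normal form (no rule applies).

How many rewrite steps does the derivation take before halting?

[0] host  ⇒  6 nodes, 4 edges  {0-p->0 1-p->1 2-p->1 3-p->3}
[1] R1 @ {0↦2, 1↦1}  ⇒  6 nodes, 2 edges  {0-p->0 3-p->3}
[2] R3 @ {0↦4, 1↦0}  ⇒  5 nodes, 1 edges  {3-p->3}
[3] R3 @ {0↦0, 1↦3}  ⇒  4 nodes, 0 edges  {∅}
final graph: no rule applies after step 3

Answer: 3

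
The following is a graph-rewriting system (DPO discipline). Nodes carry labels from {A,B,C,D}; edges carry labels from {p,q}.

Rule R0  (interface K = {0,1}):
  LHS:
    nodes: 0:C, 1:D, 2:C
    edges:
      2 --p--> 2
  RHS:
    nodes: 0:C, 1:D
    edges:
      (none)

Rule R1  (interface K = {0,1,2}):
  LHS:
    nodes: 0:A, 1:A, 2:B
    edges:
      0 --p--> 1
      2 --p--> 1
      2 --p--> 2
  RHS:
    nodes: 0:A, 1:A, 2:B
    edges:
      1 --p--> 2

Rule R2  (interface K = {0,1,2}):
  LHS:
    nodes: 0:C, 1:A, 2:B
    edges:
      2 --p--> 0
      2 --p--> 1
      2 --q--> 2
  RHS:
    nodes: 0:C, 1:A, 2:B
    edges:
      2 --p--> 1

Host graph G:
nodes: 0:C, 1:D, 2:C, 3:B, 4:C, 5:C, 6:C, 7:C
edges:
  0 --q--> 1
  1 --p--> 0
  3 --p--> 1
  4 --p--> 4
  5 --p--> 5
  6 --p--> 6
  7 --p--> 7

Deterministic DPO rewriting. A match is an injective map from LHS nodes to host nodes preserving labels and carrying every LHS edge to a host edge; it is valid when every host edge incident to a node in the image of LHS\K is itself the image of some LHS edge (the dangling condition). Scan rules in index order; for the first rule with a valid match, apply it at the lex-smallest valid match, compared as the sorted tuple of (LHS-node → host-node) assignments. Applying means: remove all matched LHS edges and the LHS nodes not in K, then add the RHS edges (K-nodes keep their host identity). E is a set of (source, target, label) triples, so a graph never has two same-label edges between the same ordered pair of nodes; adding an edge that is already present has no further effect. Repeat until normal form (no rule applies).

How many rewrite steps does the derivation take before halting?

Answer: 4

Steps:
[0] host  ⇒  8 nodes, 7 edges  {0-q->1 1-p->0 3-p->1 4-p->4 5-p->5 6-p->6 7-p->7}
[1] R0 @ {0↦0, 1↦1, 2↦4}  ⇒  7 nodes, 6 edges  {0-q->1 1-p->0 3-p->1 5-p->5 6-p->6 7-p->7}
[2] R0 @ {0↦0, 1↦1, 2↦5}  ⇒  6 nodes, 5 edges  {0-q->1 1-p->0 3-p->1 6-p->6 7-p->7}
[3] R0 @ {0↦0, 1↦1, 2↦6}  ⇒  5 nodes, 4 edges  {0-q->1 1-p->0 3-p->1 7-p->7}
[4] R0 @ {0↦0, 1↦1, 2↦7}  ⇒  4 nodes, 3 edges  {0-q->1 1-p->0 3-p->1}
final graph: no rule applies after step 4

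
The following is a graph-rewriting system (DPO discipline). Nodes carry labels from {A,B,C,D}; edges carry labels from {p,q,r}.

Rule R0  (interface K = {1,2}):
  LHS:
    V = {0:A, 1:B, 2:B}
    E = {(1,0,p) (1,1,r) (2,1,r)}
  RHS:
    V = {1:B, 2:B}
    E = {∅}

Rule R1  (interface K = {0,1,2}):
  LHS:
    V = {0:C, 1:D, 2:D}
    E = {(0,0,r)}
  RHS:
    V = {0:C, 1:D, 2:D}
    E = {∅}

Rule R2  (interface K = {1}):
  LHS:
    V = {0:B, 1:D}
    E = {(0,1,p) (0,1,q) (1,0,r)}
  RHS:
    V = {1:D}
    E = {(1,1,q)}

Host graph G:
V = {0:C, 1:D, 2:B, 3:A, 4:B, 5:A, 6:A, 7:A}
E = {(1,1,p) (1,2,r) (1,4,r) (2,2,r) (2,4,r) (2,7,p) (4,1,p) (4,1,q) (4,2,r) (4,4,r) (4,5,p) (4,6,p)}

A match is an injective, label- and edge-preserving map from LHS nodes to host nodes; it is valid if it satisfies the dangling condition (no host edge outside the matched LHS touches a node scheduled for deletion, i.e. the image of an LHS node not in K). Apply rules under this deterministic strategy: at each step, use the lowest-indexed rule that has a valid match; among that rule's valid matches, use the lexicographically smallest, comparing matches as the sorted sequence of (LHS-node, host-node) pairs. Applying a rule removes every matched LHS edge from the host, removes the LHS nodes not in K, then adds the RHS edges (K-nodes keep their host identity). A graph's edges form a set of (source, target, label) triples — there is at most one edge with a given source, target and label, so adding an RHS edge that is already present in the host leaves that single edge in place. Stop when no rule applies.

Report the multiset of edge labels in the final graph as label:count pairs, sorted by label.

Answer: p:3 q:1 r:2

Derivation:
start.  V:8 E:12  edges: 1-p->1 1-r->2 1-r->4 2-r->2 2-r->4 2-p->7 4-p->1 4-q->1 4-r->2 4-r->4 4-p->5 4-p->6
1. fire R0 via {0↦5, 1↦4, 2↦2}  →  V:7 E:9  edges: 1-p->1 1-r->2 1-r->4 2-r->2 2-p->7 4-p->1 4-q->1 4-r->2 4-p->6
2. fire R0 via {0↦7, 1↦2, 2↦4}  →  V:6 E:6  edges: 1-p->1 1-r->2 1-r->4 4-p->1 4-q->1 4-p->6
normal form: no rule applies after step 2
NF edges: [(1, 1, 'p'), (1, 2, 'r'), (1, 4, 'r'), (4, 1, 'p'), (4, 1, 'q'), (4, 6, 'p')]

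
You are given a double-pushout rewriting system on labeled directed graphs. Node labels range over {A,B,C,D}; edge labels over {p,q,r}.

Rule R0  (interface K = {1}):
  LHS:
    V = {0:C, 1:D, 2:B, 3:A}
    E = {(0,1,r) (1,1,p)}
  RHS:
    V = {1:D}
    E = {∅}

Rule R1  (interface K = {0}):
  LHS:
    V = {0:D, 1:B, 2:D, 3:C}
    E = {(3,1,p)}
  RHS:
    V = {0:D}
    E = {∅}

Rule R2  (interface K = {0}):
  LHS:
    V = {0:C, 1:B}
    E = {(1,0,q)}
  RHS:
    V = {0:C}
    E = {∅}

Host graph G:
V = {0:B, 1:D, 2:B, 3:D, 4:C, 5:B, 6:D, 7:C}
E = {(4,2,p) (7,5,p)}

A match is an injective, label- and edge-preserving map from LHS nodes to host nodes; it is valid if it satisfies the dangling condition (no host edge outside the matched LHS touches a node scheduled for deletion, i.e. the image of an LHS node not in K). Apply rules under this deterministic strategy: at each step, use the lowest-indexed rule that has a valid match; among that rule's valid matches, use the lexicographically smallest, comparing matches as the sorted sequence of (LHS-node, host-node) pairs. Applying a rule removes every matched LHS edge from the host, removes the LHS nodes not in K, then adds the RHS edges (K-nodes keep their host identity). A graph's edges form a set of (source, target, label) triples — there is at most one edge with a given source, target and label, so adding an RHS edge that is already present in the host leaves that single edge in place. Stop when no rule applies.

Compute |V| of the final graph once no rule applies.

Answer: 2

Rewrite trace:
start.  V:8 E:2  edges: 4-p->2 7-p->5
1. fire R1 via {0↦1, 1↦2, 2↦3, 3↦4}  →  V:5 E:1  edges: 7-p->5
2. fire R1 via {0↦1, 1↦5, 2↦6, 3↦7}  →  V:2 E:0  edges: ∅
halt: no rule applies after step 2
NF nodes: {0:B, 1:D}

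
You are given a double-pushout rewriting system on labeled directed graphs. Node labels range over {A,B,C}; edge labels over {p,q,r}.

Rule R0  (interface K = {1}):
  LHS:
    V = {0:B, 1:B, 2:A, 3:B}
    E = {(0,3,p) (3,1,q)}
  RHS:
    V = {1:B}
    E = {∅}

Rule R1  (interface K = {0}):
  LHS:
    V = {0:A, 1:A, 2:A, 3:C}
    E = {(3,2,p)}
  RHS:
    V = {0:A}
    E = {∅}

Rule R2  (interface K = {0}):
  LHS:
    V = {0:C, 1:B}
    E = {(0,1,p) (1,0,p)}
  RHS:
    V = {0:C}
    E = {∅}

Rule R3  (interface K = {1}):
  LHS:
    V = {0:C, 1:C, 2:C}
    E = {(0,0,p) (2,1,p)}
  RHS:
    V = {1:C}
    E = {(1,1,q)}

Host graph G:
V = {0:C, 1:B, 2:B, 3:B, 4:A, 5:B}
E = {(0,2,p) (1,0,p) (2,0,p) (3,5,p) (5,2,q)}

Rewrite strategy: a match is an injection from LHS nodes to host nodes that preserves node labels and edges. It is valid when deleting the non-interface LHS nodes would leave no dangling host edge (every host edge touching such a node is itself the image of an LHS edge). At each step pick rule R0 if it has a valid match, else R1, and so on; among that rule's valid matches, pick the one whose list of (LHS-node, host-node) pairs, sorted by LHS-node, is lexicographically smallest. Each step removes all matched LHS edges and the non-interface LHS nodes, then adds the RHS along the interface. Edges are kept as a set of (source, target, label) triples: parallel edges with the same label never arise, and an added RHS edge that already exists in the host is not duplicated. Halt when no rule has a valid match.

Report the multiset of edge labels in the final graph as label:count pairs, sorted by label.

Answer: p:1

Steps:
start.  V:6 E:5  edges: 0-p->2 1-p->0 2-p->0 3-p->5 5-q->2
1. fire R0 via {0↦3, 1↦2, 2↦4, 3↦5}  →  V:3 E:3  edges: 0-p->2 1-p->0 2-p->0
2. fire R2 via {0↦0, 1↦2}  →  V:2 E:1  edges: 1-p->0
final graph: no rule applies after step 2
NF edges: [(1, 0, 'p')]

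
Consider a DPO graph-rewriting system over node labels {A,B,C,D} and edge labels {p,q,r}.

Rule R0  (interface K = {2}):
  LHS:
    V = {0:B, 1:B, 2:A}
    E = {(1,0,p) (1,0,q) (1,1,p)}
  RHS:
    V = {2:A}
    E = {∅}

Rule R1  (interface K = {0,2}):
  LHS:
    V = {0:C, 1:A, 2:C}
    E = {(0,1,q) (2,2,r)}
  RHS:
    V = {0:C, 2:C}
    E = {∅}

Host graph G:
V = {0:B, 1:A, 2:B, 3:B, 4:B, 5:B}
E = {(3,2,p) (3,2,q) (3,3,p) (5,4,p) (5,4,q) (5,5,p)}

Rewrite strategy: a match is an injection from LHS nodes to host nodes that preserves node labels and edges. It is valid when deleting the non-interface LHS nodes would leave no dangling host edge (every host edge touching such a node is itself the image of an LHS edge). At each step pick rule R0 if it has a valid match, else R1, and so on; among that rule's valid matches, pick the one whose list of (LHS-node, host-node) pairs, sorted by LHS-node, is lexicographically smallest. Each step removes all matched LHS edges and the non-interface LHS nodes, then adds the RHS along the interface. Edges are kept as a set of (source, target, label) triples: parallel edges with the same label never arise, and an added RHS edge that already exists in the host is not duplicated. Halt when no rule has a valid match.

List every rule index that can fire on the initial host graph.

Answer: [R0]

Steps:
R0: 2 valid matches — {0↦2, 1↦3, 2↦1}, {0↦4, 1↦5, 2↦1}
R1: no valid match — LHS pattern not found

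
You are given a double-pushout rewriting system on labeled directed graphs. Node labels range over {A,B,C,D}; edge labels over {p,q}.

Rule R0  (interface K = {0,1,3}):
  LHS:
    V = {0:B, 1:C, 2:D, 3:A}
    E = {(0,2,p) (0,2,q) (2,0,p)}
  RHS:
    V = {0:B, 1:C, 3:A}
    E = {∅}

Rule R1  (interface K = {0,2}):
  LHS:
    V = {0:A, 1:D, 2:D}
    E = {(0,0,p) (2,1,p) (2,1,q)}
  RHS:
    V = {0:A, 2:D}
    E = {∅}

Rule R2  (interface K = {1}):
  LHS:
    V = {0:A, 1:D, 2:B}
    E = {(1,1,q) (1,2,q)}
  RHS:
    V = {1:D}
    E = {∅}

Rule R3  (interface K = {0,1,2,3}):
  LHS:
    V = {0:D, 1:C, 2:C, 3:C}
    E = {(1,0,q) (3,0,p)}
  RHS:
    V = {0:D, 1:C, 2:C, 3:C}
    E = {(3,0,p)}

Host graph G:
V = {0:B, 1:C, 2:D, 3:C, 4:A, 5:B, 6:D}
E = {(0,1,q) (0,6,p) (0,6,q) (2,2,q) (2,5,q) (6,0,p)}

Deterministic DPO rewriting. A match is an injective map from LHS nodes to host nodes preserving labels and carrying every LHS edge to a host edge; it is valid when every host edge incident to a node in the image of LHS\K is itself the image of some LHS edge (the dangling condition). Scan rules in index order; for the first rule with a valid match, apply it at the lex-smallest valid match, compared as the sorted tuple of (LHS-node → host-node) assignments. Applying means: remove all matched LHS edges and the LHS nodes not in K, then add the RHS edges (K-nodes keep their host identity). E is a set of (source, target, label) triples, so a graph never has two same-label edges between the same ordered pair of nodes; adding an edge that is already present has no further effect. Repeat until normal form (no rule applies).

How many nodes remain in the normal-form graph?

[0] host  ⇒  7 nodes, 6 edges  {0-q->1 0-p->6 0-q->6 2-q->2 2-q->5 6-p->0}
[1] R0 @ {0↦0, 1↦1, 2↦6, 3↦4}  ⇒  6 nodes, 3 edges  {0-q->1 2-q->2 2-q->5}
[2] R2 @ {0↦4, 1↦2, 2↦5}  ⇒  4 nodes, 1 edges  {0-q->1}
final graph: no rule applies after step 2
NF nodes: {0:B, 1:C, 2:D, 3:C}

Answer: 4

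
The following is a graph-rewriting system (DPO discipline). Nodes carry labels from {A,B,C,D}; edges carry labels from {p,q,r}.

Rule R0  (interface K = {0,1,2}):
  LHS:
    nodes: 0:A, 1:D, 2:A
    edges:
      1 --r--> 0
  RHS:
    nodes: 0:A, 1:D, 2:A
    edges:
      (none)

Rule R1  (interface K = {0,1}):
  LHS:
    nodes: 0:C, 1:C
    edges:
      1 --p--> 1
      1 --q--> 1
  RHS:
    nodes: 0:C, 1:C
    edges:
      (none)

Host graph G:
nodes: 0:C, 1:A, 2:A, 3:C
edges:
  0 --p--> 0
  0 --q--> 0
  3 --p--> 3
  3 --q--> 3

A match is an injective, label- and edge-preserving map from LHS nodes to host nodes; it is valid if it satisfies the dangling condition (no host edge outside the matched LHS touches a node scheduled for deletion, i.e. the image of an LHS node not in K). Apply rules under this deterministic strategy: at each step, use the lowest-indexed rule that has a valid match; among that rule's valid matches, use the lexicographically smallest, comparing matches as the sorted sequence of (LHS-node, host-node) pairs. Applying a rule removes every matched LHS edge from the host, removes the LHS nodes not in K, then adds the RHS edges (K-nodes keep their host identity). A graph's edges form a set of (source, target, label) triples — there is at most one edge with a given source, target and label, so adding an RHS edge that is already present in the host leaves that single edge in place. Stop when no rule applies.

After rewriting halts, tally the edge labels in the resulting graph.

Answer: (no edges)

Derivation:
start.  V:4 E:4  edges: 0-p->0 0-q->0 3-p->3 3-q->3
1. fire R1 via {0↦0, 1↦3}  →  V:4 E:2  edges: 0-p->0 0-q->0
2. fire R1 via {0↦3, 1↦0}  →  V:4 E:0  edges: ∅
normal form: no rule applies after step 2
NF edges: []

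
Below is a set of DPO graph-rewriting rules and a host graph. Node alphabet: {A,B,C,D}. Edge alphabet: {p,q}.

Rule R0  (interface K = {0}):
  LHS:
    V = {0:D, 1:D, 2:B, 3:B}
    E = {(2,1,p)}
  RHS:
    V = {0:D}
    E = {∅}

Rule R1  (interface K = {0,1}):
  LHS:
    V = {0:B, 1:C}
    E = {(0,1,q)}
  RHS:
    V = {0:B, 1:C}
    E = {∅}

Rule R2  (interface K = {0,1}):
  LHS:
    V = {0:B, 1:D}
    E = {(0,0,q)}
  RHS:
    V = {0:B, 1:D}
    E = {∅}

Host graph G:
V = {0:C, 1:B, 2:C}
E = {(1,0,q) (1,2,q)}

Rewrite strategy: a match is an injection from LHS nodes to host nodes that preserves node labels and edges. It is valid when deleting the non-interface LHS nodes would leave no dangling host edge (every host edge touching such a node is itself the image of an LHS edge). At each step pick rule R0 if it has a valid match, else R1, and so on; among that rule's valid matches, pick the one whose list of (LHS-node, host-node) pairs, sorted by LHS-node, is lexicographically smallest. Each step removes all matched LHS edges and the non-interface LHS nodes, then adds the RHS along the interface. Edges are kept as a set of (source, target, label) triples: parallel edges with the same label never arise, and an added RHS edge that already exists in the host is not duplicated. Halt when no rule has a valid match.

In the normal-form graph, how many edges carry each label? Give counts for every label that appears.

Answer: (no edges)

Steps:
[0] host  ⇒  3 nodes, 2 edges  {1-q->0 1-q->2}
[1] R1 @ {0↦1, 1↦0}  ⇒  3 nodes, 1 edges  {1-q->2}
[2] R1 @ {0↦1, 1↦2}  ⇒  3 nodes, 0 edges  {∅}
halt: no rule applies after step 2
NF edges: []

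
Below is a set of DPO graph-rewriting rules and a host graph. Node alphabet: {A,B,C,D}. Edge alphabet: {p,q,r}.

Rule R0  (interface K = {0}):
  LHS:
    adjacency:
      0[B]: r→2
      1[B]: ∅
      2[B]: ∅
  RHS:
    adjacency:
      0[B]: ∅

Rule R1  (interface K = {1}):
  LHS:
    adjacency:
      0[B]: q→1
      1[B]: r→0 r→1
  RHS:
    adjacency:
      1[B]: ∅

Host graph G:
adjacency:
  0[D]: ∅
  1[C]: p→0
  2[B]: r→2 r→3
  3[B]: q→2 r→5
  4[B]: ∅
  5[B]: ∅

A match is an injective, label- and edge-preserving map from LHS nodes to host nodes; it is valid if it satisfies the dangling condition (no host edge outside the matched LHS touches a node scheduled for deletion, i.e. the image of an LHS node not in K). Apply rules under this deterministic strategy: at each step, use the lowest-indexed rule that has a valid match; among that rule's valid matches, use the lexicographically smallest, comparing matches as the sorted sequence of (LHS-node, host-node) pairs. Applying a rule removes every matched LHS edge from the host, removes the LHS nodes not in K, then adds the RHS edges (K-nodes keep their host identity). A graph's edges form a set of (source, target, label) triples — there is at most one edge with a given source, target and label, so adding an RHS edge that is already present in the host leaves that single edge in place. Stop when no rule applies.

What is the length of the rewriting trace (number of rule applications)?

start.  V:6 E:5  edges: 1-p->0 2-r->2 2-r->3 3-q->2 3-r->5
1. fire R0 via {0↦3, 1↦4, 2↦5}  →  V:4 E:4  edges: 1-p->0 2-r->2 2-r->3 3-q->2
2. fire R1 via {0↦3, 1↦2}  →  V:3 E:1  edges: 1-p->0
halt: no rule applies after step 2

Answer: 2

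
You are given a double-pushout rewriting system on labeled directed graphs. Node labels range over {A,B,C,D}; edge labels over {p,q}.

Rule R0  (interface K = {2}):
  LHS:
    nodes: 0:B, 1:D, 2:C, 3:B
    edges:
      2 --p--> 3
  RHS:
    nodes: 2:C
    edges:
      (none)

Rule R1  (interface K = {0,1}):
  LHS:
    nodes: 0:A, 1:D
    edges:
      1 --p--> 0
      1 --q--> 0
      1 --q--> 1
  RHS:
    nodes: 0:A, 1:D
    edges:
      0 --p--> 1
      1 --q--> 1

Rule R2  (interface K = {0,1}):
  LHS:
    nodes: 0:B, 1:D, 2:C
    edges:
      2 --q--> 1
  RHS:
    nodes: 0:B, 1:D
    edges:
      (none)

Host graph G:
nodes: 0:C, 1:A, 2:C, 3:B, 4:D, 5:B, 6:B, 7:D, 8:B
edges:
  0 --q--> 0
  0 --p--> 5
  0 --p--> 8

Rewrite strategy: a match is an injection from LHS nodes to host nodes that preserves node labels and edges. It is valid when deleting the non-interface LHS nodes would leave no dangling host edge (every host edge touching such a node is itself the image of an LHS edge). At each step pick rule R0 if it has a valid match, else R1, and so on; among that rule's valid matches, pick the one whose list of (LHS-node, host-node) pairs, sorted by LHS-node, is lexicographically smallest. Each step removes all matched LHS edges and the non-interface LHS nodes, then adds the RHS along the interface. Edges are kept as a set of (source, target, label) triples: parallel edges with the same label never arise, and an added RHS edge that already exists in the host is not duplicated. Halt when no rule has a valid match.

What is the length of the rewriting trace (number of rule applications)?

Answer: 2

Rewrite trace:
start.  V:9 E:3  edges: 0-q->0 0-p->5 0-p->8
1. fire R0 via {0↦3, 1↦4, 2↦0, 3↦5}  →  V:6 E:2  edges: 0-q->0 0-p->8
2. fire R0 via {0↦6, 1↦7, 2↦0, 3↦8}  →  V:3 E:1  edges: 0-q->0
normal form: no rule applies after step 2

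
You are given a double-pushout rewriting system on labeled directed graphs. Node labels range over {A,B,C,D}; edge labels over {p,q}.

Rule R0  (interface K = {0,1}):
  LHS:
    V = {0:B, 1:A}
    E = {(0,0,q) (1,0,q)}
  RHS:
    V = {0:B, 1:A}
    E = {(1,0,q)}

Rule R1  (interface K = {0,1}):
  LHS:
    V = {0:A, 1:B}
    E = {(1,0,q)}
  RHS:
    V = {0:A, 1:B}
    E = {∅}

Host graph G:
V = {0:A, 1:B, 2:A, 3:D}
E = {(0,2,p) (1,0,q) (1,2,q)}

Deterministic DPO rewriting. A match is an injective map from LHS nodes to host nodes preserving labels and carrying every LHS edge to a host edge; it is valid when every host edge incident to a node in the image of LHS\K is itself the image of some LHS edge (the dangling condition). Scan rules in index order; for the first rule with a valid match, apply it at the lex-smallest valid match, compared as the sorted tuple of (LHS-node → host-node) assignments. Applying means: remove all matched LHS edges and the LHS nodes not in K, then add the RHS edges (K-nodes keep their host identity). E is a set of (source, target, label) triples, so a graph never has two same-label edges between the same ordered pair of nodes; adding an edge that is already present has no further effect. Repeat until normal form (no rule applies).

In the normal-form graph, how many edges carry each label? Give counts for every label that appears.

[0] host  ⇒  4 nodes, 3 edges  {0-p->2 1-q->0 1-q->2}
[1] R1 @ {0↦0, 1↦1}  ⇒  4 nodes, 2 edges  {0-p->2 1-q->2}
[2] R1 @ {0↦2, 1↦1}  ⇒  4 nodes, 1 edges  {0-p->2}
normal form: no rule applies after step 2
NF edges: [(0, 2, 'p')]

Answer: p:1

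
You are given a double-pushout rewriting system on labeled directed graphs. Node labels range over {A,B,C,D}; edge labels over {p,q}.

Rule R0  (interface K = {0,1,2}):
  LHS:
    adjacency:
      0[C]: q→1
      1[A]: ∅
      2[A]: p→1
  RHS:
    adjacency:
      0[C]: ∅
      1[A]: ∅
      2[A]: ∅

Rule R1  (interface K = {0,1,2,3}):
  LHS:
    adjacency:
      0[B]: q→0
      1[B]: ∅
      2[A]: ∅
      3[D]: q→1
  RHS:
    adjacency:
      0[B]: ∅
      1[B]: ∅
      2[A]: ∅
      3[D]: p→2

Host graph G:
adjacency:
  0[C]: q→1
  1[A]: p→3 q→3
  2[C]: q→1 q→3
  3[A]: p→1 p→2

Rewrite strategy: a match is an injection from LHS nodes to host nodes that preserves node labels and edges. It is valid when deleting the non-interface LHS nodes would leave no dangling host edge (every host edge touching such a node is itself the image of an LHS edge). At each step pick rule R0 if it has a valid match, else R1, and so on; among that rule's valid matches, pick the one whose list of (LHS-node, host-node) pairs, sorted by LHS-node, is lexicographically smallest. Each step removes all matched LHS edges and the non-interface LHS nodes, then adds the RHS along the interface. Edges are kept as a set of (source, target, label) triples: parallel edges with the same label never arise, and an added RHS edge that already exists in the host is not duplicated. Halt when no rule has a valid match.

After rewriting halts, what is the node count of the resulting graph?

Answer: 4

Derivation:
initial: |V|=4 |E|=7  E = 0-q->1 1-p->3 1-q->3 2-q->1 2-q->3 3-p->1 3-p->2
step 1: apply R0 at {0↦0, 1↦1, 2↦3}  → |V|=4 |E|=5  E = 1-p->3 1-q->3 2-q->1 2-q->3 3-p->2
step 2: apply R0 at {0↦2, 1↦3, 2↦1}  → |V|=4 |E|=3  E = 1-q->3 2-q->1 3-p->2
halt: no rule applies after step 2
NF nodes: {0:C, 1:A, 2:C, 3:A}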